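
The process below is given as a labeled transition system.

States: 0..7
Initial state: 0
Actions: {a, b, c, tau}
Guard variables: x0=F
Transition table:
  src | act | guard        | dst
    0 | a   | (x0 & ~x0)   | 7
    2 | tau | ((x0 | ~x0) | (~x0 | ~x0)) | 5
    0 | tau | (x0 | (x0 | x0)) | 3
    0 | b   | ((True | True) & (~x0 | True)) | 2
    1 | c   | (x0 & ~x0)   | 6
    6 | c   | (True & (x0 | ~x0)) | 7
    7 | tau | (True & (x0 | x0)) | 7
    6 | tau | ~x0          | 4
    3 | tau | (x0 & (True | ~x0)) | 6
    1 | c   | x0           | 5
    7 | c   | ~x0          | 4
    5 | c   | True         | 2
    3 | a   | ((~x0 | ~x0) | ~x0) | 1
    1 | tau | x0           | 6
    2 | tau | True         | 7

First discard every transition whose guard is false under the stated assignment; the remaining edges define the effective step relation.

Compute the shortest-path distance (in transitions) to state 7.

Answer: 2

Trace:
Breadth-first toward 7:
  Layer 0: {0}
  Layer 1: {2}
  Layer 2: {5,7}
first hit 7 at d=2 via b·tau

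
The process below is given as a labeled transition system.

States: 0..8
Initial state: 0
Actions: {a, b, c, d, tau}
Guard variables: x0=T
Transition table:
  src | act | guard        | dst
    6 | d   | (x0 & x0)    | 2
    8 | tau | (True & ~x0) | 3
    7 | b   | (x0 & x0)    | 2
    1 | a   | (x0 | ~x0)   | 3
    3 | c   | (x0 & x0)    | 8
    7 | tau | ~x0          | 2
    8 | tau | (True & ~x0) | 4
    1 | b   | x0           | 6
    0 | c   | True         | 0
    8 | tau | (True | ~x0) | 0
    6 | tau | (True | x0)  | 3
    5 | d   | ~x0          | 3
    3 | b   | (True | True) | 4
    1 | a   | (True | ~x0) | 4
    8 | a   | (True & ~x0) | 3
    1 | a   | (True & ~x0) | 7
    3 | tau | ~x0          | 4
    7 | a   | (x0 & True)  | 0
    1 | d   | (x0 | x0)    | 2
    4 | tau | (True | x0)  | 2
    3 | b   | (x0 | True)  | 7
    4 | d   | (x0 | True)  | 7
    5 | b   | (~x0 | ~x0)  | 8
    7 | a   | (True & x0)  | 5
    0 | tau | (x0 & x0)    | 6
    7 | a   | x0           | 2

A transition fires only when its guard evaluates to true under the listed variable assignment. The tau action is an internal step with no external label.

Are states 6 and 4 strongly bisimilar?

Refine partition for ~:
  P[0] = {{0,1,2,3,4,5,6,7,8}}
  P[1] = {{0},{1},{2,5},{3},{4,6},{7},{8}}
  P[2] = {{0},{1},{2,5},{3},{4},{6},{7},{8}}
stable after 3 split(s): 8 block(s)
class of 6: {6}; class of 4: {4}

Answer: NOT BISIMILAR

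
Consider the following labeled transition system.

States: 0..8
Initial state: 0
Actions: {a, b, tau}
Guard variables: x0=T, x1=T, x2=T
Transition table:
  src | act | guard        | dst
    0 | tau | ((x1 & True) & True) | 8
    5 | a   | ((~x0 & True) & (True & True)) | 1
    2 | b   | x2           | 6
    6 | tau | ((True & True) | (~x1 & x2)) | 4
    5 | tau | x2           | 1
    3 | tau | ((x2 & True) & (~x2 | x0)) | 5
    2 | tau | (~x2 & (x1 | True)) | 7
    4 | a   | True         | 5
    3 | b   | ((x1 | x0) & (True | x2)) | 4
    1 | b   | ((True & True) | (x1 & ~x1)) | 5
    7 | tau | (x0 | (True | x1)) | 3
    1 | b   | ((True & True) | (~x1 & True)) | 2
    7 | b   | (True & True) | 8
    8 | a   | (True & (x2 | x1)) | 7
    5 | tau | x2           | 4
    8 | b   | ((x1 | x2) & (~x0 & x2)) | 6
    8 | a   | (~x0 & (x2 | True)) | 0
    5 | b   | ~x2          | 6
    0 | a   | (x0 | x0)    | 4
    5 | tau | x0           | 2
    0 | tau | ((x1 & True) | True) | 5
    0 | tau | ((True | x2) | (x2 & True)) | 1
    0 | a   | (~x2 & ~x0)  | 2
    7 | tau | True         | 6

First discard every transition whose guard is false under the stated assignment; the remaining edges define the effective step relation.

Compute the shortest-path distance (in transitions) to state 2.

Breadth-first toward 2:
  Layer 0: {0}
  Layer 1: {1,4,5,8}
  Layer 2: {2,7}
2 enters at depth 2; path tau·b

Answer: 2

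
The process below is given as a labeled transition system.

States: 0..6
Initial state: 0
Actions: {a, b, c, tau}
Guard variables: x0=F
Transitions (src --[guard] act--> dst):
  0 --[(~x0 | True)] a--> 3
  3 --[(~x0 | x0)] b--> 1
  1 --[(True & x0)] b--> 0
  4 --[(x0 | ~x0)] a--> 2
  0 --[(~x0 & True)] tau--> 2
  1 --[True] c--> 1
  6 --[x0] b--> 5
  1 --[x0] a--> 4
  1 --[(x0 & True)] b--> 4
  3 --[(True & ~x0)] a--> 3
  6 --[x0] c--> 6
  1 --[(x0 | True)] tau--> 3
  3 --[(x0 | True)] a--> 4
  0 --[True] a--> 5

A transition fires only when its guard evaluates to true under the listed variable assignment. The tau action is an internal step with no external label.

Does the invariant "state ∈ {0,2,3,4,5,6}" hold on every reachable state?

Answer: INVARIANT VIOLATED at state 1

Working:
Safe = {0,2,3,4,5,6}
Reachable = {0,1,2,3,4,5}
  0: ✓
  1: ✗ unsafe
  2: ✓
  3: ✓
  4: ✓
  5: ✓
reach 1 via a·b — violates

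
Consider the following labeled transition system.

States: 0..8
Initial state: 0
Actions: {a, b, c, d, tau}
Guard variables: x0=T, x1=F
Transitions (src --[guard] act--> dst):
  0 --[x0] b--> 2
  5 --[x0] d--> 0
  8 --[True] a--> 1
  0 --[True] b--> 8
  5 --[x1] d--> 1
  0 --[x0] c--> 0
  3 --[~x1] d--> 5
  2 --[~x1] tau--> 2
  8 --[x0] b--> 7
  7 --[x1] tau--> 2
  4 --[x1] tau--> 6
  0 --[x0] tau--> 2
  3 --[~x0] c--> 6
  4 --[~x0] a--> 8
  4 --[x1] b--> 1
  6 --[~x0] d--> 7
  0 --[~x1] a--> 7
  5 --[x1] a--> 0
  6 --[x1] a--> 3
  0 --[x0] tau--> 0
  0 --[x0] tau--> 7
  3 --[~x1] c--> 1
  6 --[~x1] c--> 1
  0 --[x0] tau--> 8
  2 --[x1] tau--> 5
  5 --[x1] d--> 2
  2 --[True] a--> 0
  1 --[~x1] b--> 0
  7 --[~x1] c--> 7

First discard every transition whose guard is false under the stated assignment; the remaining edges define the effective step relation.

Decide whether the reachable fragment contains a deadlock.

Reach set: {0,1,2,7,8}
  0: a→7  b→2  b→8  c→0  tau→0  tau→2  tau→7  tau→8  [8 exit(s)]
  1: b→0  [1 exit(s)]
  2: a→0  tau→2  [2 exit(s)]
  7: c→7  [1 exit(s)]
  8: a→1  b→7  [2 exit(s)]

Answer: DEADLOCK-FREE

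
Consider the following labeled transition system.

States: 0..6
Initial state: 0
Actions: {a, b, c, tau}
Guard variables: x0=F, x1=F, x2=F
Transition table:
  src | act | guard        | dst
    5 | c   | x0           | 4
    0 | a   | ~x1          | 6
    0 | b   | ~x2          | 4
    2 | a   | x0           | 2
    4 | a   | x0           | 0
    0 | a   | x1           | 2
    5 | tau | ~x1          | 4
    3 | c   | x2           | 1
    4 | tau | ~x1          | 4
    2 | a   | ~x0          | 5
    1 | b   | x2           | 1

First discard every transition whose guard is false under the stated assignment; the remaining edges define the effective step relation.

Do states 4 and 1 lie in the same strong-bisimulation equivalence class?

Compute ~ classes (split until stable):
  P[0] = {{0,1,2,3,4,5,6}}
  P[1] = {{0},{1,3,6},{2},{4,5}}
Fixed point at round 2; 4 class(es).
class of 4: {4,5}; class of 1: {1,3,6}

Answer: NOT BISIMILAR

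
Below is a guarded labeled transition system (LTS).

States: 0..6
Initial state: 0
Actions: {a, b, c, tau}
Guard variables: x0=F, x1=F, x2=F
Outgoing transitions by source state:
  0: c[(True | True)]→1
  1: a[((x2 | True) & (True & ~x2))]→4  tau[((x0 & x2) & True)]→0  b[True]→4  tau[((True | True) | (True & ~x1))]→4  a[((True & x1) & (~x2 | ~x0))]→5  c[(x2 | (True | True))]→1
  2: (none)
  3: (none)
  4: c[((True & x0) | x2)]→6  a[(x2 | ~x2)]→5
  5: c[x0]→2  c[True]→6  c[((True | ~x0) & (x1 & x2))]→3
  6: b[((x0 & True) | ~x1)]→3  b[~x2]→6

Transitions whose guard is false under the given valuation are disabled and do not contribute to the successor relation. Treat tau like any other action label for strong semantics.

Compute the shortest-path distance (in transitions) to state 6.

Answer: 4

Working:
BFS to 6:
  depth 0: {0}
  depth 1: {1}
  depth 2: {4}
  depth 3: {5}
  depth 4: {6}
6 enters at depth 4; path c·a·a·c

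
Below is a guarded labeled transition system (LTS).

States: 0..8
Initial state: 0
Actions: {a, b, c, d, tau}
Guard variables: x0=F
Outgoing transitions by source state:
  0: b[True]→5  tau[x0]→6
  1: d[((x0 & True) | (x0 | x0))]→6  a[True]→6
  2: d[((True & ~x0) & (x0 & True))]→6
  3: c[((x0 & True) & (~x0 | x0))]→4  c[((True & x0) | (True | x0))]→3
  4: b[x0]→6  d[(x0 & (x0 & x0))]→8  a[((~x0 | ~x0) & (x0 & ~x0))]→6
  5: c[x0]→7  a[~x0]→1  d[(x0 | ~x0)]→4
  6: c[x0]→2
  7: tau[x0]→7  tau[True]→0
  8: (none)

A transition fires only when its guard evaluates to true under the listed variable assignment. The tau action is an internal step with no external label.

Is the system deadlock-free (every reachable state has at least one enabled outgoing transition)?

Reach set: {0,1,4,5,6}
  0: b→5  [1 exit(s)]
  1: a→6  [1 exit(s)]
  4: ∅  [STUCK]
  5: a→1  d→4  [2 exit(s)]
  6: ∅  [STUCK]
Path to 4: b·d

Answer: DEADLOCK at state 4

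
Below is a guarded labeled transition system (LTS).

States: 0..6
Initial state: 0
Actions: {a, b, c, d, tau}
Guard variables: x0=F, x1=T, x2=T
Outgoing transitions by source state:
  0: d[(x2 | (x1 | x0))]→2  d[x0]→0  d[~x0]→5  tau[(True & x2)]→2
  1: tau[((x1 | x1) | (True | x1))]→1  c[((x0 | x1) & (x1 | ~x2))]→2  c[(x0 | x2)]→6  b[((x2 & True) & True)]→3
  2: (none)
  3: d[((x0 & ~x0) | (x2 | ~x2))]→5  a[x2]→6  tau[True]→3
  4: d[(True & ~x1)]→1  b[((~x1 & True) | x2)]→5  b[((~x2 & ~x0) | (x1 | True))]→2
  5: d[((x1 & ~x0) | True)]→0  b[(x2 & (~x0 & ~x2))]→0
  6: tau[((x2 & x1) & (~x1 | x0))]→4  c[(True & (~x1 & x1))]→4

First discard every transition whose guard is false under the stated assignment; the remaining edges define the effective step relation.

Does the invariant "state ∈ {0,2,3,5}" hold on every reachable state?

Answer: INVARIANT HOLDS

Working:
Allowed set {0,2,3,5}
R = {0,2,5}
  0: safe
  2: safe
  5: safe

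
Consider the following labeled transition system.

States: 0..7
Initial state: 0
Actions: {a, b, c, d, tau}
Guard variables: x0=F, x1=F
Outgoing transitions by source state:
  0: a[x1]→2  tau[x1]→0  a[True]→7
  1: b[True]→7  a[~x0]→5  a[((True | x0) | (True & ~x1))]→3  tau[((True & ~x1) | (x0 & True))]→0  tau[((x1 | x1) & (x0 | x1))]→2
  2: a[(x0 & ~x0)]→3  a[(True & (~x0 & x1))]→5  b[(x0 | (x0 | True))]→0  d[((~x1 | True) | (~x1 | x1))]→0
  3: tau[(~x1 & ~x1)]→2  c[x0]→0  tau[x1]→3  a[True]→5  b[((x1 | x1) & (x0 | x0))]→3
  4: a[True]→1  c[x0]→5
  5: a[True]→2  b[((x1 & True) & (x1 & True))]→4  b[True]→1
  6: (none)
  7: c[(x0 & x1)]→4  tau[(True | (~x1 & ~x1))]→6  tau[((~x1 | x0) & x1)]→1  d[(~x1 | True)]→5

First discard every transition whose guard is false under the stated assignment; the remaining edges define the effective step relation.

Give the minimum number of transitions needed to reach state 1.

Breadth-first toward 1:
  Layer 0: {0}
  Layer 1: {7}
  Layer 2: {5,6}
  Layer 3: {1,2}
depth(1)=3, e.g. a·d·b

Answer: 3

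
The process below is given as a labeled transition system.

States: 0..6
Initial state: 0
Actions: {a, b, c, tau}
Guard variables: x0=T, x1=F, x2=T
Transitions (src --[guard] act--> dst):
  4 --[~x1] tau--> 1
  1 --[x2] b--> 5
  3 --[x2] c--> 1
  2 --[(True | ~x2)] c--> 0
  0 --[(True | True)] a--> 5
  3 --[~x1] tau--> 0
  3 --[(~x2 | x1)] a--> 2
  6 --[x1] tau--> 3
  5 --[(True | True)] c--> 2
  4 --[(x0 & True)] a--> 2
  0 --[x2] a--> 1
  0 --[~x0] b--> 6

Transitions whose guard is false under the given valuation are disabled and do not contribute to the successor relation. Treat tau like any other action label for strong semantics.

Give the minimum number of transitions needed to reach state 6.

BFS to 6:
  depth 0: {0}
  depth 1: {1,5}
  depth 2: {2}
6 never appears.

Answer: UNREACHABLE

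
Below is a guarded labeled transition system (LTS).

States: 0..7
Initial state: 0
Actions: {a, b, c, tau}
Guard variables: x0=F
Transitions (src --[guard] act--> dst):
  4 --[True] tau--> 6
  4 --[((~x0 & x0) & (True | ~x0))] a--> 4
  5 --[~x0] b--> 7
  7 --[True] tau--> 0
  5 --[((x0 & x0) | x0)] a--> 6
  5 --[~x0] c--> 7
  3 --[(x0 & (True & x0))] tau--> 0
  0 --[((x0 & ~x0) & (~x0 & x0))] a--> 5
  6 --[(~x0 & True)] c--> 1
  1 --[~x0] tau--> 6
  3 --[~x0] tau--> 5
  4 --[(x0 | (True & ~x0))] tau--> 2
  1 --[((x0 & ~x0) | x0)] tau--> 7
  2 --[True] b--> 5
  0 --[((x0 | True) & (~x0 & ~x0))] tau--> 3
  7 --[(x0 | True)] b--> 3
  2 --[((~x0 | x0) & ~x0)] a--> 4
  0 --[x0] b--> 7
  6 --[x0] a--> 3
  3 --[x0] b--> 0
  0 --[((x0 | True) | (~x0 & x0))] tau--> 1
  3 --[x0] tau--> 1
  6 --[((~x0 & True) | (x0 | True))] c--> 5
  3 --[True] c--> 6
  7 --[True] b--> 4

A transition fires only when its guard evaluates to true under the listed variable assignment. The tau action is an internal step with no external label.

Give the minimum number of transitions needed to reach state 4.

Answer: 4

Working:
Breadth-first toward 4:
  Layer 0: {0}
  Layer 1: {1,3}
  Layer 2: {5,6}
  Layer 3: {7}
  Layer 4: {4}
depth(4)=4, e.g. tau·tau·b·b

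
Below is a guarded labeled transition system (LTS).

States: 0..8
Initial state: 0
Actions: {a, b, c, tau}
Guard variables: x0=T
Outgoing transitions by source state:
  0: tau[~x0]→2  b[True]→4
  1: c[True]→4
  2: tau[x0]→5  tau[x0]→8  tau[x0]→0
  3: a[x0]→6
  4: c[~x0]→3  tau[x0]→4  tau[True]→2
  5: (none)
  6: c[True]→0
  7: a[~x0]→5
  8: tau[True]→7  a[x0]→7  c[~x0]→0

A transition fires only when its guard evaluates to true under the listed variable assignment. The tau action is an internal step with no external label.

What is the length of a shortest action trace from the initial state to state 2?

Breadth-first toward 2:
  depth 0: {0}
  depth 1: {4}
  depth 2: {2}
first hit 2 at d=2 via b·tau

Answer: 2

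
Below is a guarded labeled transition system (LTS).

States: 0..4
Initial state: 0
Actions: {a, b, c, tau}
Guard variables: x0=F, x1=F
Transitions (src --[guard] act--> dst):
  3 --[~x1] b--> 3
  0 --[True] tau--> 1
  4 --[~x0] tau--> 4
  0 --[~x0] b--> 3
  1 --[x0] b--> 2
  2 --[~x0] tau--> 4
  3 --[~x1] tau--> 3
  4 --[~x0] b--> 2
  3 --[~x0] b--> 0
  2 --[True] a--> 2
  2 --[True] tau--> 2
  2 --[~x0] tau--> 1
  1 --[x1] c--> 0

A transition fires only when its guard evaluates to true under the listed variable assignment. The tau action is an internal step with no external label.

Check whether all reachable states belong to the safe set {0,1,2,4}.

Answer: INVARIANT VIOLATED at state 3

Working:
Allowed set {0,1,2,4}
Reach set: {0,1,3}
  0: ok
  1: ok
  3: ✗ unsafe
witness against invariant: b → 3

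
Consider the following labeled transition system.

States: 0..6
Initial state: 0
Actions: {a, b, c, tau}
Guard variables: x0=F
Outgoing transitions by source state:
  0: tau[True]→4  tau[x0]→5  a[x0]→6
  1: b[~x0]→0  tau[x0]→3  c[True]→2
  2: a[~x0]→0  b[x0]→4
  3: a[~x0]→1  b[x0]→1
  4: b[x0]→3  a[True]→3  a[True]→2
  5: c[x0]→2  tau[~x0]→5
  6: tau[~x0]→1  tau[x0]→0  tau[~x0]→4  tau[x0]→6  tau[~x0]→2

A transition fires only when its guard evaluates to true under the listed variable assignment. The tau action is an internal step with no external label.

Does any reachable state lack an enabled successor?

Answer: DEADLOCK-FREE

Trace:
Reachable = {0,1,2,3,4}
  0: tau→4  [1 out]
  1: b→0  c→2  [2 out]
  2: a→0  [1 out]
  3: a→1  [1 out]
  4: a→2  a→3  [2 out]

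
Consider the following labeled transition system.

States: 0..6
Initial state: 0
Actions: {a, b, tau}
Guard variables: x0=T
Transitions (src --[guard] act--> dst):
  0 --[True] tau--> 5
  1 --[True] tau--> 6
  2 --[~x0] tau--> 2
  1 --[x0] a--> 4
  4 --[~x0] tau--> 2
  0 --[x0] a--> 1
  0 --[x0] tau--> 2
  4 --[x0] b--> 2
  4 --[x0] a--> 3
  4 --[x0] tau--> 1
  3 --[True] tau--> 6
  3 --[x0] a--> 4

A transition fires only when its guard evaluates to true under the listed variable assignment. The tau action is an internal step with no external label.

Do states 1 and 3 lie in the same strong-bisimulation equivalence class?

Answer: BISIMILAR

Trace:
Compute ~ classes (split until stable):
  round 0: {{0,1,2,3,4,5,6}}
  round 1: {{0,1,3},{2,5,6},{4}}
  round 2: {{0},{1,3},{2,5,6},{4}}
Fixed point at round 3; 4 class(es).
class of 1: {1,3}; class of 3: {1,3}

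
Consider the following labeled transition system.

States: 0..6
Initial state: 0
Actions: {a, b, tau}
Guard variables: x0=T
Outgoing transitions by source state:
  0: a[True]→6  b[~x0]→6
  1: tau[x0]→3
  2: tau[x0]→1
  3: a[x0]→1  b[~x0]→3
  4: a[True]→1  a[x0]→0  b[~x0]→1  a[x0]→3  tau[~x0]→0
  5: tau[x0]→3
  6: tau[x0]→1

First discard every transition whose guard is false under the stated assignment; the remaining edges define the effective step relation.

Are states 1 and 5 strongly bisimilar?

Answer: BISIMILAR

Analysis:
Compute ~ classes (split until stable):
  round 0: {{0,1,2,3,4,5,6}}
  round 1: {{0,3,4},{1,2,5,6}}
  round 2: {{0,3},{1,5},{2,6},{4}}
  round 3: {{0},{1,5},{2,6},{3},{4}}
stable after 4 split(s): 5 block(s)
1∈{1,5}, 5∈{1,5}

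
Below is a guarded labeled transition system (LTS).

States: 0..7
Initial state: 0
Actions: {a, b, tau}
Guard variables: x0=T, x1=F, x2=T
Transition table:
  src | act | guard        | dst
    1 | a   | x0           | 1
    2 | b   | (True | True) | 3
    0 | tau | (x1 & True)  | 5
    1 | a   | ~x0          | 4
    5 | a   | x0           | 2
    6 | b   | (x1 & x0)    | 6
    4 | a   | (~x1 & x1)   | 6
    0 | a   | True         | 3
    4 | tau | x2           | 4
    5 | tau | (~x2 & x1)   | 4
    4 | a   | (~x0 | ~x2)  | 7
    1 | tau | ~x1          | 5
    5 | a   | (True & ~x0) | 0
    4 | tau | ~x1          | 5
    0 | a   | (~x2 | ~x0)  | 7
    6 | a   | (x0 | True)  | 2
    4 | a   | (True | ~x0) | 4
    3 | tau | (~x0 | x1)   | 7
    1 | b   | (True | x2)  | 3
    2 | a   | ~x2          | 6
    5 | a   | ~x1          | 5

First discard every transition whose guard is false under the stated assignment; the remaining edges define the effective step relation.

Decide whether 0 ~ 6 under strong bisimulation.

Bisimulation quotient by refinement:
  π0 = {{0,1,2,3,4,5,6,7}}
  π1 = {{0,5,6},{1},{2},{3,7},{4}}
  π2 = {{0},{1},{2},{3,7},{4},{5},{6}}
Fixed point at round 3; 7 class(es).
0∈{0}, 6∈{6}

Answer: NOT BISIMILAR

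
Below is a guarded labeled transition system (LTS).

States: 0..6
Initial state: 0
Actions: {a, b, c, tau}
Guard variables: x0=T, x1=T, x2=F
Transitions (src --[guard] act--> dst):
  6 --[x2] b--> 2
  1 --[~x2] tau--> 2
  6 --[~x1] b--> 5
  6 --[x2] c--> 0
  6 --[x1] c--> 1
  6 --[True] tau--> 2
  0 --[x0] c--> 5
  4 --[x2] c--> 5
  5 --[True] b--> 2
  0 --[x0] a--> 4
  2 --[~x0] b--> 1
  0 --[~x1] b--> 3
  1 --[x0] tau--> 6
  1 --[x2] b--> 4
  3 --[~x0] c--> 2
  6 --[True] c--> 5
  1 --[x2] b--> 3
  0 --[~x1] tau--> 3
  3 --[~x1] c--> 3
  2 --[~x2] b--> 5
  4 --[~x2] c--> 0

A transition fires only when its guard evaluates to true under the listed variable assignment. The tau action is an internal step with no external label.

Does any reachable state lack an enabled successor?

Answer: DEADLOCK-FREE

Analysis:
Reachable = {0,2,4,5}
  0: a→4  c→5  [deg 2]
  2: b→5  [deg 1]
  4: c→0  [deg 1]
  5: b→2  [deg 1]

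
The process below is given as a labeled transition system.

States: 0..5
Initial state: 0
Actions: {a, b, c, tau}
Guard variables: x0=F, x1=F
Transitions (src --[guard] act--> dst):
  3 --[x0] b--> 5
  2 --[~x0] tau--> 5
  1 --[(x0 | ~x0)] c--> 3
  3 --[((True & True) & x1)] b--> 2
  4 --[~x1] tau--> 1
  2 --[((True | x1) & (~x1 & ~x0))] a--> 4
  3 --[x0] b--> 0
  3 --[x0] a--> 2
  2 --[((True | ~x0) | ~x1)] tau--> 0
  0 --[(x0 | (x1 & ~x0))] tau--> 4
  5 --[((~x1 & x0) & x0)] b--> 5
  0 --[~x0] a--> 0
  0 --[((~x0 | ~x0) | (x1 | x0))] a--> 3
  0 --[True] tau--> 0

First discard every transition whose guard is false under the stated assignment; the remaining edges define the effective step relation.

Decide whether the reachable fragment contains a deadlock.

Answer: DEADLOCK at state 3

Working:
R = {0,3}
  0: a→0  a→3  tau→0  [3 out]
  3: ∅  [deadlock]
trace reaching 3: a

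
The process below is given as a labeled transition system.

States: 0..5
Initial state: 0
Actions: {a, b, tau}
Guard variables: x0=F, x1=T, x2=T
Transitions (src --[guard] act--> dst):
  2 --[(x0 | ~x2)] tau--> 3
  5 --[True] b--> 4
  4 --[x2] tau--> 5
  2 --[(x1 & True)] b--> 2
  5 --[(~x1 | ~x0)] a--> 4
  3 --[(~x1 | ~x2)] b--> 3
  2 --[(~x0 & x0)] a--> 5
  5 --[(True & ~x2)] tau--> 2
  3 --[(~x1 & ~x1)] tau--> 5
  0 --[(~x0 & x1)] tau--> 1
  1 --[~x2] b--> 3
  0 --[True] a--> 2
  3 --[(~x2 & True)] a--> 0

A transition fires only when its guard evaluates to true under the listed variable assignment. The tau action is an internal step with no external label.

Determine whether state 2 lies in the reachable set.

Answer: REACHABLE

Trace:
Guard filter leaves 6 enabled edge(s).
Layer 0: {0}
Layer 1: {1,2}  cumulative {0,1,2}
R = {0,1,2}
trace reaching 2: a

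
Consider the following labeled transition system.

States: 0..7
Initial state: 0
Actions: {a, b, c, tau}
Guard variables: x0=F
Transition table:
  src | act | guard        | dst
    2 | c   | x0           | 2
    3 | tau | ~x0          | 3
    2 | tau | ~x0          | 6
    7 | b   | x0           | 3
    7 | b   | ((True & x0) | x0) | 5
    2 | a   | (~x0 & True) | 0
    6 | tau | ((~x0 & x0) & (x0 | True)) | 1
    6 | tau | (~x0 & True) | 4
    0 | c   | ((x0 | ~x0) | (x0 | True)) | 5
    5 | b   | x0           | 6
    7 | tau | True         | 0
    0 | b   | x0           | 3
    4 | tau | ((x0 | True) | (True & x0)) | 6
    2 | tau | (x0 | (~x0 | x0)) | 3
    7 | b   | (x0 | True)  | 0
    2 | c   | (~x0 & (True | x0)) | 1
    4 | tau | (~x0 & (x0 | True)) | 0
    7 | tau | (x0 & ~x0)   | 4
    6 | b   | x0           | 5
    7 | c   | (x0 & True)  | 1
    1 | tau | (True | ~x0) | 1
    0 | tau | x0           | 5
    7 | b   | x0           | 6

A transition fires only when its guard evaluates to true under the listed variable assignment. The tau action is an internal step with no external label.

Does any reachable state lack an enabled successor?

Answer: DEADLOCK at state 5

Trace:
R = {0,5}
  0: c→5  [1 exit(s)]
  5: ∅  [deadlock]
trace reaching 5: c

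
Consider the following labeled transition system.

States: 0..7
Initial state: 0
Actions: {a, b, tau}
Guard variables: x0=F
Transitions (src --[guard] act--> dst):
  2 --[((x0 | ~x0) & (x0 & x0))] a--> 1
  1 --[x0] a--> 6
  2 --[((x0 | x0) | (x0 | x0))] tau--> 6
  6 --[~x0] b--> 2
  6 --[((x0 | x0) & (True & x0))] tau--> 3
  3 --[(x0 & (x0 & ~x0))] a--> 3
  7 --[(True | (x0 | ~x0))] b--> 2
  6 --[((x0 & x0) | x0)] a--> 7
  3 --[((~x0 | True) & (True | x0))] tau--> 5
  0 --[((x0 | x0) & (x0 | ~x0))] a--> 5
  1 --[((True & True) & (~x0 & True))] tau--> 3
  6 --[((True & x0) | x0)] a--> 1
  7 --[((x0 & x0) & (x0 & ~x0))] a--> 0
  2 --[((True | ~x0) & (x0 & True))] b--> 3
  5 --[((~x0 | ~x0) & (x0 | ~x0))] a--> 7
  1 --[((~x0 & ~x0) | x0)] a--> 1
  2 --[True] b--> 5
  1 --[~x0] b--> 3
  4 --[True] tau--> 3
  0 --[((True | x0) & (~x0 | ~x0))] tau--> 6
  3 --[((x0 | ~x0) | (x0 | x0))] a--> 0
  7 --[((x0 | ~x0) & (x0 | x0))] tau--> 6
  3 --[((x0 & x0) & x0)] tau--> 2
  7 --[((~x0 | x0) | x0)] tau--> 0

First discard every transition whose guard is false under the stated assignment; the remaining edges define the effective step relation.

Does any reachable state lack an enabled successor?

Reachable = {0,2,5,6,7}
  0: tau→6  [1 exit(s)]
  2: b→5  [1 exit(s)]
  5: a→7  [1 exit(s)]
  6: b→2  [1 exit(s)]
  7: b→2  tau→0  [2 exit(s)]

Answer: DEADLOCK-FREE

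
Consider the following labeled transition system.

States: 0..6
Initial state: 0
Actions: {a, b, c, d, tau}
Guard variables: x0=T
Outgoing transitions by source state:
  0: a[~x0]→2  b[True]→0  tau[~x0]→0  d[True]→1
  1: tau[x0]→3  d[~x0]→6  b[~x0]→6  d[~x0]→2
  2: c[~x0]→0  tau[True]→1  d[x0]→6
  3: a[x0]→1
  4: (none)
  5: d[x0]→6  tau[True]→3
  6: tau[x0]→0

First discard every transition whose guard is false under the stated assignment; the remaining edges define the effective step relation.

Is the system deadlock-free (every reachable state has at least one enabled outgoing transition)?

Reachable = {0,1,3}
  0: b→0  d→1  [deg 2]
  1: tau→3  [deg 1]
  3: a→1  [deg 1]

Answer: DEADLOCK-FREE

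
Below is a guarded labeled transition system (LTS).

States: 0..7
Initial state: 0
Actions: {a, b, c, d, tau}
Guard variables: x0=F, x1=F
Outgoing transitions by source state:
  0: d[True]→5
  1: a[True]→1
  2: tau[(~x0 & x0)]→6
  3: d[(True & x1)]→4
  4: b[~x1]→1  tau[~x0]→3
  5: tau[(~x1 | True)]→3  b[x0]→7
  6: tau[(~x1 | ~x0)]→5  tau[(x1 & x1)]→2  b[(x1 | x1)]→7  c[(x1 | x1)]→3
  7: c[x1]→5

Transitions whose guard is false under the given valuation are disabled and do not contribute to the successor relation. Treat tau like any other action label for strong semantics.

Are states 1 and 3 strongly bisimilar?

Answer: NOT BISIMILAR

Analysis:
Compute ~ classes (split until stable):
  P[0] = {{0,1,2,3,4,5,6,7}}
  P[1] = {{0},{1},{2,3,7},{4},{5,6}}
  P[2] = {{0},{1},{2,3,7},{4},{5},{6}}
6 equivalence class(es) (converged in 3)
1∈{1}, 3∈{2,3,7}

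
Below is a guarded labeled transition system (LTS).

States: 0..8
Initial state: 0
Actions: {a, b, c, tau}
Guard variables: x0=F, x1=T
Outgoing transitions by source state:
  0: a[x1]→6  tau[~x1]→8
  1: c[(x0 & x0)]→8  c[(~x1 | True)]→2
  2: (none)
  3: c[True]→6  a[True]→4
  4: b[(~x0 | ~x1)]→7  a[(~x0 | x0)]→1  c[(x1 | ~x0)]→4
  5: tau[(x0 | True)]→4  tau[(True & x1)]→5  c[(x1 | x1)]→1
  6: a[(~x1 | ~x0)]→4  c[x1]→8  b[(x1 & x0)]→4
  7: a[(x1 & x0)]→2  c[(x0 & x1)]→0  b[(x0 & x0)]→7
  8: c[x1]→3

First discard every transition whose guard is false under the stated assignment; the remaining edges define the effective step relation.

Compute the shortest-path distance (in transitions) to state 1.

Answer: 3

Working:
BFS to 1:
  Layer 0: {0}
  Layer 1: {6}
  Layer 2: {4,8}
  Layer 3: {1,3,7}
1 enters at depth 3; path a·a·a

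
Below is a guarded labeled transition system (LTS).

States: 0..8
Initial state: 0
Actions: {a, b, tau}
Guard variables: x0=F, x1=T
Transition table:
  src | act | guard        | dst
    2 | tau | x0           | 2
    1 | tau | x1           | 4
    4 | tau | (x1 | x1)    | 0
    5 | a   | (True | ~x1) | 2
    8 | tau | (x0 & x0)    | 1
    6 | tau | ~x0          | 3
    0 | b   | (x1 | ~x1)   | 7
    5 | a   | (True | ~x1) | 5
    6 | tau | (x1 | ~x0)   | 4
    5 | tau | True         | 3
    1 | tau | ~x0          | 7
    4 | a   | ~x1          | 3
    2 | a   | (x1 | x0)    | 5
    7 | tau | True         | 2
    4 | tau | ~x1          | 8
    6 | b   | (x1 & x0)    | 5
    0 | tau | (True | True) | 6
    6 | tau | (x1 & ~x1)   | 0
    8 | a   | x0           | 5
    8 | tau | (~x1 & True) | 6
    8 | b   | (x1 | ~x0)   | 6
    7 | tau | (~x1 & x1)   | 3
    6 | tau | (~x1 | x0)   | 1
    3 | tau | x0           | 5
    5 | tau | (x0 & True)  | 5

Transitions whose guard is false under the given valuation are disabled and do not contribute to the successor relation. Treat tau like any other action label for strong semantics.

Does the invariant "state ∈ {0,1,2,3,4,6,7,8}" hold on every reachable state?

Answer: INVARIANT VIOLATED at state 5

Analysis:
Inv-set: {0,1,2,3,4,6,7,8}
Reachable = {0,2,3,4,5,6,7}
  0: ✓
  2: ✓
  3: ✓
  4: ✓
  5: VIOLATES
  6: ✓
  7: ✓
counterexample path to 5: b·tau·a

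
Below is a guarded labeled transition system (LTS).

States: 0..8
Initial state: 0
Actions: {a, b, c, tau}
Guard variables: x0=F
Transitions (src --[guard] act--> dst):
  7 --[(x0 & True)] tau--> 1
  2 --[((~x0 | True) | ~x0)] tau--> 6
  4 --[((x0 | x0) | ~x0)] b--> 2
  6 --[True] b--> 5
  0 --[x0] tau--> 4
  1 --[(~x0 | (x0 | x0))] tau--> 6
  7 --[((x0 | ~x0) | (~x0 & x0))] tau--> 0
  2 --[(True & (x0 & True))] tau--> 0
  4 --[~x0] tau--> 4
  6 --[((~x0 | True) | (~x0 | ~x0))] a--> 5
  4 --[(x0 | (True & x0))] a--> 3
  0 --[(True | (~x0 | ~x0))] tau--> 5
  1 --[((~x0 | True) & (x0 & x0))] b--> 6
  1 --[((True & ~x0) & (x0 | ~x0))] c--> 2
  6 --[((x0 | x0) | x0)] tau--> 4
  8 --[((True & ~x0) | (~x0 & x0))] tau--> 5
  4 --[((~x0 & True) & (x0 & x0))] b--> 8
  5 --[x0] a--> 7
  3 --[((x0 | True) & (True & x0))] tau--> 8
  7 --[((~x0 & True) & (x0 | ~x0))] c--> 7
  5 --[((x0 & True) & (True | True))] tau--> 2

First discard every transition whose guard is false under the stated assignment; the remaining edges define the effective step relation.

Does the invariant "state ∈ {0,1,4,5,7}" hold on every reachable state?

Inv-set: {0,1,4,5,7}
Reach set: {0,5}
  0: ok
  5: ok

Answer: INVARIANT HOLDS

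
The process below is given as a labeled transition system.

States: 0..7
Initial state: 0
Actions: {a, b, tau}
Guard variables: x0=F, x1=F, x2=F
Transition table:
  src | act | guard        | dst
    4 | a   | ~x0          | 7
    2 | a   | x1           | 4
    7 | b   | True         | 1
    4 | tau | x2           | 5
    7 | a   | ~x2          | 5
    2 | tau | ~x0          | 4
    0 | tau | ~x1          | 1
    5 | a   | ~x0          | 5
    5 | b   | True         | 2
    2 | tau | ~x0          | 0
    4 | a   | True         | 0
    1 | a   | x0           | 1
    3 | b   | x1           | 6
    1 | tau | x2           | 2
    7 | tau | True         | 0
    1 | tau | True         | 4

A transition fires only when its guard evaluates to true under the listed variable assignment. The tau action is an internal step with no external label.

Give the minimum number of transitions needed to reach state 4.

Answer: 2

Working:
BFS to 4:
  L0 = {0}
  L1 = {1}
  L2 = {4}
first hit 4 at d=2 via tau·tau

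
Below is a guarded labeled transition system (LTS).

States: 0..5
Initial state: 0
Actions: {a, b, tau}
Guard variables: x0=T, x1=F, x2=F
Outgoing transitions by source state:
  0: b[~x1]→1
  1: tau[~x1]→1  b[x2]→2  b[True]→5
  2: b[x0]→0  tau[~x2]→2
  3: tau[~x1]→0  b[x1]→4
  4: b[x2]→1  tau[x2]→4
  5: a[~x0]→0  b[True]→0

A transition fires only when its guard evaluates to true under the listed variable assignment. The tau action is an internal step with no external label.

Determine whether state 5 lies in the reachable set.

Answer: REACHABLE

Working:
After dropping false guards: 7 live edges.
L0 = {0}
L1 = {1}  cumulative {0,1}
L2 = {5}  cumulative {0,1,5}
Reachable = {0,1,5}
trace reaching 5: b·b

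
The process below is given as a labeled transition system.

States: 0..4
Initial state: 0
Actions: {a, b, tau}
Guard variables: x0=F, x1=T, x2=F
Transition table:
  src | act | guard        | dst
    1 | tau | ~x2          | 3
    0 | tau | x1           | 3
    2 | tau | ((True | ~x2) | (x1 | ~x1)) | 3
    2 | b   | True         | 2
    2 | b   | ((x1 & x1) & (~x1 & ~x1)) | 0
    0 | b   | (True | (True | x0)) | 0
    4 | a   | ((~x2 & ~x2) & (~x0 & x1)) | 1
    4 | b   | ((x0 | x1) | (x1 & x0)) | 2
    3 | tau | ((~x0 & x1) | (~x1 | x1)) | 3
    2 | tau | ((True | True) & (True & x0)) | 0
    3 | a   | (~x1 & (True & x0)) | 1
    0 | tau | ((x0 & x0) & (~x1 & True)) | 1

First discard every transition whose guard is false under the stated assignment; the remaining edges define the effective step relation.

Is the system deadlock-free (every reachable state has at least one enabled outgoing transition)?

Answer: DEADLOCK-FREE

Trace:
Reach set: {0,3}
  0: b→0  tau→3  [2 exit(s)]
  3: tau→3  [1 exit(s)]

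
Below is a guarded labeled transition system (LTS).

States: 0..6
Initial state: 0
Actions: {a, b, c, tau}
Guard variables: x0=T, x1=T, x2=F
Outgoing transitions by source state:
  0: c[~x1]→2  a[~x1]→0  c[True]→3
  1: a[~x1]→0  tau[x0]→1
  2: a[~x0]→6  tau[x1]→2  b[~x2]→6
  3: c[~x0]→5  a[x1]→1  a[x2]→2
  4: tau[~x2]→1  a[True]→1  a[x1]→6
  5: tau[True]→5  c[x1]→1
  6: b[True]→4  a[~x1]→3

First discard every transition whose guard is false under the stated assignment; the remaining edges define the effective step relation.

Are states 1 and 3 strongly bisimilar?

Compute ~ classes (split until stable):
  round 0: {{0,1,2,3,4,5,6}}
  round 1: {{0},{1},{2},{3},{4},{5},{6}}
Fixed point at round 2; 7 class(es).
1∈{1}, 3∈{3}

Answer: NOT BISIMILAR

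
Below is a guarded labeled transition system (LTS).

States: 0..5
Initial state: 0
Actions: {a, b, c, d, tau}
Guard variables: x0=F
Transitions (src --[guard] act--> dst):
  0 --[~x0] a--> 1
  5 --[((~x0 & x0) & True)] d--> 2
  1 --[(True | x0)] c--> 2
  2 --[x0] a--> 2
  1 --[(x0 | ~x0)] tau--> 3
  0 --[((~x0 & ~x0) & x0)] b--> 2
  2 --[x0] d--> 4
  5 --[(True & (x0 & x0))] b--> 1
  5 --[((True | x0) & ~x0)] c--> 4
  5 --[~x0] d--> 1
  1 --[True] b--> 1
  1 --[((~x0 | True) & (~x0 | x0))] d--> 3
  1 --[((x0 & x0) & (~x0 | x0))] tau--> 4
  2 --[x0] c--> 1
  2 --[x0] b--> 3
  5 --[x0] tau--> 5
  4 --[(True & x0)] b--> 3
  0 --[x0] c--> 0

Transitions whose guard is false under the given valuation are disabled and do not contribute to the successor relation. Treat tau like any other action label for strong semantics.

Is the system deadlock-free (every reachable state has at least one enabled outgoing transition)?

Answer: DEADLOCK at state 2

Working:
Reach set: {0,1,2,3}
  0: a→1  [deg 1]
  1: b→1  c→2  d→3  tau→3  [deg 4]
  2: ∅  [deadlock]
  3: ∅  [deadlock]
witness 2: a·c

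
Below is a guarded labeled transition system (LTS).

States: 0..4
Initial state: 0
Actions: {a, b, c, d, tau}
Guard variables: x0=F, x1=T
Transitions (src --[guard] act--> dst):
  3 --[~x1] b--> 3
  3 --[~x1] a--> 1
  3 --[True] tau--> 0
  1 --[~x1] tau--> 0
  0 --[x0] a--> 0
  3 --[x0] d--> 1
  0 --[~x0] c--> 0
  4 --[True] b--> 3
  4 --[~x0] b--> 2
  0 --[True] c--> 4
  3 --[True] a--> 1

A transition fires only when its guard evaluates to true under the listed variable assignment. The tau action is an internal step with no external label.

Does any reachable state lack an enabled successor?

R = {0,1,2,3,4}
  0: c→0  c→4  [deg 2]
  1: ∅  [deadlock]
  2: ∅  [deadlock]
  3: a→1  tau→0  [deg 2]
  4: b→2  b→3  [deg 2]
trace reaching 1: c·b·a

Answer: DEADLOCK at state 1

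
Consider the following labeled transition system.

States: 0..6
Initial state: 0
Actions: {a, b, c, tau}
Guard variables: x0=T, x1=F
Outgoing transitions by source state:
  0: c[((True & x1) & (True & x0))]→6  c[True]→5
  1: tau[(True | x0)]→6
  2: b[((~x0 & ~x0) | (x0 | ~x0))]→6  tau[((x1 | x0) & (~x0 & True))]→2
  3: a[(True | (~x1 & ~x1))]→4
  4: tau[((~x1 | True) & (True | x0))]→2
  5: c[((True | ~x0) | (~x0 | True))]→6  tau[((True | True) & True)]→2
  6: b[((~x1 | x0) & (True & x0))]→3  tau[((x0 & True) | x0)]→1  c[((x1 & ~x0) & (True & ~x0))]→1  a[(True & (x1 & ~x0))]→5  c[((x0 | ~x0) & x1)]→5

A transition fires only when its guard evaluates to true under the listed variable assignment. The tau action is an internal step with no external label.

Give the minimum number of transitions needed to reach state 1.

Answer: 3

Trace:
Breadth-first toward 1:
  Layer 0: {0}
  Layer 1: {5}
  Layer 2: {2,6}
  Layer 3: {1,3}
first hit 1 at d=3 via c·c·tau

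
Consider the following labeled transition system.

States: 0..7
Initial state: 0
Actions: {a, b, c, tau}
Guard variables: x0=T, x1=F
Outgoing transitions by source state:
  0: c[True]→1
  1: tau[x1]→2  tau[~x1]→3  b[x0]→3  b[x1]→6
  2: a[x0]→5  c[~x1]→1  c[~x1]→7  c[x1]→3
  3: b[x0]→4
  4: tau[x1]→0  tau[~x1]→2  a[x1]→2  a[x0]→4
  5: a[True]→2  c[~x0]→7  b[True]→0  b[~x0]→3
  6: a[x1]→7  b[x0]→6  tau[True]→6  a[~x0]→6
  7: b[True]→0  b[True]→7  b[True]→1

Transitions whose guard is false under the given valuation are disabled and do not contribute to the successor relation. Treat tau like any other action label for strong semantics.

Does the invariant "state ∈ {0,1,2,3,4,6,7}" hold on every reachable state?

Inv-set: {0,1,2,3,4,6,7}
Reach set: {0,1,2,3,4,5,7}
  0: ok
  1: ok
  2: ok
  3: ok
  4: ok
  5: outside
  7: ok
reach 5 via c·tau·b·tau·a — violates

Answer: INVARIANT VIOLATED at state 5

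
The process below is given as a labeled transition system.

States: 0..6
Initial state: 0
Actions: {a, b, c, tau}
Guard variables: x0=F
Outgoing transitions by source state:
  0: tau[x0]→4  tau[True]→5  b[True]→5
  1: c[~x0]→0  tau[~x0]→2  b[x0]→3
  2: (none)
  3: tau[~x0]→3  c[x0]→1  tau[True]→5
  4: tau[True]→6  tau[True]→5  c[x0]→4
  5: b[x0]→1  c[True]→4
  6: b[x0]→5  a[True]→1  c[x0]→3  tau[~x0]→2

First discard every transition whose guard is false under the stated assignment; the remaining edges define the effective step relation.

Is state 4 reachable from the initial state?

Answer: REACHABLE

Analysis:
11 transition(s) survive guard evaluation.
Layer 0: {0}
Layer 1: {5}  cumulative {0,5}
Layer 2: {4}  cumulative {0,4,5}
Layer 3: {6}  cumulative {0,4,5,6}
Layer 4: {1,2}  cumulative {0,1,2,4,5,6}
R = {0,1,2,4,5,6}
trace reaching 4: tau·c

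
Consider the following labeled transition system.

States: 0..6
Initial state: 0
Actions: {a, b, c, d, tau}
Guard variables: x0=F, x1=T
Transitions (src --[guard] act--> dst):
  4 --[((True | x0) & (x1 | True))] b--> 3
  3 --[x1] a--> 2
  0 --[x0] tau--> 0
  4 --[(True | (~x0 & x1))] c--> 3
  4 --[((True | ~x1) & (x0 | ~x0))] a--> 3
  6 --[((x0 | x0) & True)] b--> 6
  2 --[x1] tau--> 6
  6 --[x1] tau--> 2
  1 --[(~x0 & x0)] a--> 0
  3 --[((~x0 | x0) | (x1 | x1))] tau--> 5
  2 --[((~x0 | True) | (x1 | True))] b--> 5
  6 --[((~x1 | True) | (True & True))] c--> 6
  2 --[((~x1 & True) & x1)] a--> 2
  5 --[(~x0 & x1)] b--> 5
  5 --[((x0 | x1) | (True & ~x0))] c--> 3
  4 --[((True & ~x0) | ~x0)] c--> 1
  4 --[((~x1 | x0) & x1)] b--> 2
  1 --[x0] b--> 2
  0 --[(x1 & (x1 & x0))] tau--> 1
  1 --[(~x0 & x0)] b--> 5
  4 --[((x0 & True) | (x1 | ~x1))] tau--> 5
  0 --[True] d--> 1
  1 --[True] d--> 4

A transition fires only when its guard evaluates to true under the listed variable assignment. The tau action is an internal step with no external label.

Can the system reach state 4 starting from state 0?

After dropping false guards: 15 live edges.
depth 0: {0}
depth 1: {1}  now seen {0,1}
depth 2: {4}  now seen {0,1,4}
depth 3: {3,5}  now seen {0,1,3,4,5}
depth 4: {2}  now seen {0,1,2,3,4,5}
depth 5: {6}  now seen {0,1,2,3,4,5,6}
R = {0,1,2,3,4,5,6}
witness 4: d·d

Answer: REACHABLE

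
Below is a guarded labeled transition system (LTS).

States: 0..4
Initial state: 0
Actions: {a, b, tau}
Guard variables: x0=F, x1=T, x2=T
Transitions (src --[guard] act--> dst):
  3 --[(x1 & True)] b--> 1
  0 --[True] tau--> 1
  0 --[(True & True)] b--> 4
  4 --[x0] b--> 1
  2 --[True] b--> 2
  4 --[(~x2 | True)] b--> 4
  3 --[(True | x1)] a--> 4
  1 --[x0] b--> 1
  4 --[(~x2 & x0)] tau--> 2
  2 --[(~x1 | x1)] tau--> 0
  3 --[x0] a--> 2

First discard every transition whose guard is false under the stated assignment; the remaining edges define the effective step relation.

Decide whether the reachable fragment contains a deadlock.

Answer: DEADLOCK at state 1

Trace:
Reach set: {0,1,4}
  0: b→4  tau→1  [2 exit(s)]
  1: ∅  [no exit]
  4: b→4  [1 exit(s)]
Path to 1: tau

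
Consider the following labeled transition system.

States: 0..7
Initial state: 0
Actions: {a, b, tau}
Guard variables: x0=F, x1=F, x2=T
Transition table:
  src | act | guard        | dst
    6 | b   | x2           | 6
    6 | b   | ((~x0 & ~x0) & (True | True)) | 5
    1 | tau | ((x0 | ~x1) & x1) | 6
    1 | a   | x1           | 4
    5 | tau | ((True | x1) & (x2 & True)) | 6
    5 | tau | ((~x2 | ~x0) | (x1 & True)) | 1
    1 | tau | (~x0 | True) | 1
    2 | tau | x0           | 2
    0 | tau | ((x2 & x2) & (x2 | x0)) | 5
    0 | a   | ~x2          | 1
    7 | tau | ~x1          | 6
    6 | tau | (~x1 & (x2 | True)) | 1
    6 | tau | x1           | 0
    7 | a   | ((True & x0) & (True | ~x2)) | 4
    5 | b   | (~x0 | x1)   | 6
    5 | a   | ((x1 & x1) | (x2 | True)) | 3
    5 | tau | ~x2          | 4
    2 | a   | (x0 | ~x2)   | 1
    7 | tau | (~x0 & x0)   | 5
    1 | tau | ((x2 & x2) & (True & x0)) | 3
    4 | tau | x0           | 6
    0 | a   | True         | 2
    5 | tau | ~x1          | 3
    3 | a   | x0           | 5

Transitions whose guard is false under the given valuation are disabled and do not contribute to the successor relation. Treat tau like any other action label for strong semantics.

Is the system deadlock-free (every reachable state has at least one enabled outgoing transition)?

R = {0,1,2,3,5,6}
  0: a→2  tau→5  [2 exit(s)]
  1: tau→1  [1 exit(s)]
  2: ∅  [no exit]
  3: ∅  [no exit]
  5: a→3  b→6  tau→1  tau→3  tau→6  [5 exit(s)]
  6: b→5  b→6  tau→1  [3 exit(s)]
trace reaching 2: a

Answer: DEADLOCK at state 2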